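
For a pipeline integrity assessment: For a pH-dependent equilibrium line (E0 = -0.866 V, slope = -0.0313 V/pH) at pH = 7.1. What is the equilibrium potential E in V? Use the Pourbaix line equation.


Apply the Pourbaix line equation: E = E0 + slope*pH
E = -0.866 + (-0.0313)*7.1 = -0.866 + (-0.22223) = -1.08823 V
Rounded to 3 decimal places: E = -1.088 V

-1.088 V


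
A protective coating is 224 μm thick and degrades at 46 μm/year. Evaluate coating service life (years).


Service life = thickness / degradation rate
Life = 224 / 46 = 4.9 years

4.9 years


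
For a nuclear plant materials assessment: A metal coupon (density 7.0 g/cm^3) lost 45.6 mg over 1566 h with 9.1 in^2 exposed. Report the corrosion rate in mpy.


Apply the mpy weight-loss relation: CR = 534 * W / (D * A * T)
Numerator: 534 * 45.6 = 24350.4
Denominator: 7.0 * 9.1 * 1566 = 99754.2
CR = 24350.4 / 99754.2 = 0.244 mpy

0.244 mpy


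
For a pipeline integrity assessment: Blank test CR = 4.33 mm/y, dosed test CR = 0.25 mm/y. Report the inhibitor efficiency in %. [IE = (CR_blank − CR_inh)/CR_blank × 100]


Apply the inhibitor-efficiency definition: IE = (CR_blank − CR_inh)/CR_blank × 100
IE = (4.33 − 0.25) / 4.33 × 100
IE = 4.08 / 4.33 × 100 = 94.2 %

94.2 %


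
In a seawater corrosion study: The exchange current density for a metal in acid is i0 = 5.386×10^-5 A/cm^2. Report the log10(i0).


i0 = 5.386×10^-5 A/cm^2
log10(i0) = -4.269

-4.269


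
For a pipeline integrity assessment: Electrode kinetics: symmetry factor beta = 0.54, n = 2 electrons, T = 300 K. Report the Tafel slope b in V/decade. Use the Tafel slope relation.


Apply the Tafel slope relation: b = 2.303*R*T/(beta*n*F)
Numerator: 2.303 * 8.314 * 300 = 5744.14
Denominator: 0.54 * 2 * 96485 = 104203.8
b = 5744.14 / 104203.8 = 0.0551 V/decade

0.0551 V/decade


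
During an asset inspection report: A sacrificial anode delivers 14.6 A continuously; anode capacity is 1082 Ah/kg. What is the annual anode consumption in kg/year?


Annual consumption = current * hours per year / capacity
Rate = 14.6 * 8760 / 1082 = 118.2 kg/year

118.2 kg/year


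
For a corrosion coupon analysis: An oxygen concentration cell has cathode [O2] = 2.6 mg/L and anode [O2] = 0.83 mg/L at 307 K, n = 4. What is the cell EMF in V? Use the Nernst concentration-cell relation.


Apply the Nernst concentration-cell relation: E = (RT/nF)*ln(C_cathode/C_anode)
RT/nF = 8.314*307/(4*96485) = 0.00661346 V
ln(2.6/0.83) = 1.14184
E = 0.00661346 * 1.14184 = 0.00755 V

0.00755 V


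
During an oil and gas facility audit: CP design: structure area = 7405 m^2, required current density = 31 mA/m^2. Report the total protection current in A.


I = area * current density, then convert mA → A (÷1000)
I = 7405 * 31 / 1000 = 229.56 A

229.56 A


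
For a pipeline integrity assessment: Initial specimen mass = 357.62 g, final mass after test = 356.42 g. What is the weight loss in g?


Weight loss = initial − final
WL = 357.62 − 356.42 = 1.2 g

1.2 g


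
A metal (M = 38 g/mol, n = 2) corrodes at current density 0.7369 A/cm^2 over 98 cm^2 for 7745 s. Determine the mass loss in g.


Apply Faraday's law: m = i*A*t*M / (n*F)
Total charge passed Q = i*A*t = 0.7369*98*7745 = 559314.469 C
m = Q*M/(n*F) = 559314.469*38/(2*96485) = 110.14121 g

110.14121 g


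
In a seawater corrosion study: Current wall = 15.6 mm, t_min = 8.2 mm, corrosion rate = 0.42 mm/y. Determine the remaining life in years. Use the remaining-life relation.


Apply the remaining-life relation: RL = (t_current − t_min) / CR
RL = (15.6 − 8.2) / 0.42 = 7.4 / 0.42 = 17.6 years

17.6 years


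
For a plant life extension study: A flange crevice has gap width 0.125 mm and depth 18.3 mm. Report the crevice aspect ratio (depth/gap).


Aspect ratio = depth / gap
Ratio = 18.3 / 0.125 = 146.4

146.4


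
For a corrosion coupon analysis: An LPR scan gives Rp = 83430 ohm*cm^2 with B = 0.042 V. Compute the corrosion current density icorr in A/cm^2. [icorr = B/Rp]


Apply the Stern-Geary relation: icorr = B / Rp
icorr = 0.042 / 83430 = 5.034×10^-7 A/cm^2

5.034×10^-7 A/cm^2


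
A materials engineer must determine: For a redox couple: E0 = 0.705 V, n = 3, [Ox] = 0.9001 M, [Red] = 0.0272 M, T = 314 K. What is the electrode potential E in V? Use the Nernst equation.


Apply the Nernst equation: E = E0 + (RT/nF)*ln([Ox]/[Red])
Step 1: RT/nF = 8.314*314/(3*96485) = 0.009019 V
Step 2: [Ox]/[Red] = 0.9001/0.0272 = 33.091912
Step 3: ln(33.091912) = 3.499289
Step 4: correction = 0.009019 * 3.499289 = 0.0316 V
E = 0.705 + 0.0316 = 0.7366 V

0.7366 V


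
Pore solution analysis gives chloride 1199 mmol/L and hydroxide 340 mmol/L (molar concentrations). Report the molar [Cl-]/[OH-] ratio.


Threshold parameter = [Cl-] / [OH-] (molar basis; both in mmol/L, so units cancel)
Ratio = 1199 / 340 = 3.53

3.53


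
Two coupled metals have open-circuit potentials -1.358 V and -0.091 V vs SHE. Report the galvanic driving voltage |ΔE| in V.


Driving voltage is the absolute potential difference.
|ΔE| = |-1.358 − (-0.091)| = 1.267 V

1.267 V


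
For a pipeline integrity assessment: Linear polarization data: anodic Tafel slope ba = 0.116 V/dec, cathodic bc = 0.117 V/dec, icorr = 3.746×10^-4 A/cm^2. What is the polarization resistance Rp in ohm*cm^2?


Apply the Stern-Geary equation: Rp = ba*bc / (2.303*icorr*(ba+bc))
ba*bc = 0.116*0.117 = 0.013572
ba+bc = 0.233; 2.303*icorr*(ba+bc) = 2.303*3.746×10^-4*0.233 = 2.0100999×10^-4
Rp = 0.013572 / 2.0100999×10^-4 = 67.5 ohm*cm^2

67.5 ohm*cm^2


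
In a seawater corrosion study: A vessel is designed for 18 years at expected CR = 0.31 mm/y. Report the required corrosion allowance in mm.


Corrosion allowance = CR × design life
CA = 0.31 * 18 = 5.58 mm

5.58 mm


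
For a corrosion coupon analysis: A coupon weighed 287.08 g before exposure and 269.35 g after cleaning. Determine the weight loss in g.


Weight loss = initial − final
WL = 287.08 − 269.35 = 17.73 g

17.73 g


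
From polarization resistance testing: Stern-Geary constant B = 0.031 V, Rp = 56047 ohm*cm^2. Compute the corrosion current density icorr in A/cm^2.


Apply the Stern-Geary relation: icorr = B / Rp
icorr = 0.031 / 56047 = 5.531×10^-7 A/cm^2

5.531×10^-7 A/cm^2


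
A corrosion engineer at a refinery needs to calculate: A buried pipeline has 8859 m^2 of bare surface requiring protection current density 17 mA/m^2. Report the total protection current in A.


I = area * current density, then convert mA → A (÷1000)
I = 8859 * 17 / 1000 = 150.6 A

150.6 A


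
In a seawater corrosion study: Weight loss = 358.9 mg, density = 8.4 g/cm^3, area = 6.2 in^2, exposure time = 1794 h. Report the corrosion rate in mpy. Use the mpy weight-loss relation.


Apply the mpy weight-loss relation: CR = 534 * W / (D * A * T)
Numerator: 534 * 358.9 = 191652.6
Denominator: 8.4 * 6.2 * 1794 = 93431.52
CR = 191652.6 / 93431.52 = 2.051 mpy

2.051 mpy


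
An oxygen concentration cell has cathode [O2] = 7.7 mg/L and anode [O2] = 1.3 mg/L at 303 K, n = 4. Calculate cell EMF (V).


Apply the Nernst concentration-cell relation: E = (RT/nF)*ln(C_cathode/C_anode)
RT/nF = 8.314*303/(4*96485) = 0.00652729 V
ln(7.7/1.3) = 1.77886
E = 0.00652729 * 1.77886 = 0.01161 V

0.01161 V


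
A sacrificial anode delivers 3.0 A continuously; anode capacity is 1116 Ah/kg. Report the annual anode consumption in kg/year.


Annual consumption = current * hours per year / capacity
Rate = 3.0 * 8760 / 1116 = 23.5 kg/year

23.5 kg/year


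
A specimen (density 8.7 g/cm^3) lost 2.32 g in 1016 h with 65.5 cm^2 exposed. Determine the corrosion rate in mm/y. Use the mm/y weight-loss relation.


Apply the mm/y weight-loss relation: CR = 87600 * W / (D * A * T)
Numerator: 87600 * 2.32 = 203232.0
Denominator: 8.7 * 65.5 * 1016 = 578967.6
CR = 203232.0 / 578967.6 = 0.35102 mm/y

0.35102 mm/y


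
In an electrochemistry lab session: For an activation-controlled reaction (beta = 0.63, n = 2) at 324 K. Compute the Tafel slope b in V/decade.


Apply the Tafel slope relation: b = 2.303*R*T/(beta*n*F)
Numerator: 2.303 * 8.314 * 324 = 6203.67
Denominator: 0.63 * 2 * 96485 = 121571.1
b = 6203.67 / 121571.1 = 0.051 V/decade

0.051 V/decade


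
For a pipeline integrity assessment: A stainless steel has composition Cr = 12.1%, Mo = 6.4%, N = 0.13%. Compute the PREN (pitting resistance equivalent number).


Apply the PREN formula: PREN = Cr + 3.3*Mo + 16*N
PREN = 12.1 + 3.3*6.4 + 16*0.13
PREN = 12.1 + 21.12 + 2.08 = 35.3

35.3


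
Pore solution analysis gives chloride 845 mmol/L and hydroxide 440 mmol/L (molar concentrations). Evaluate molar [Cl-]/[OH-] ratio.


Threshold parameter = [Cl-] / [OH-] (molar basis; both in mmol/L, so units cancel)
Ratio = 845 / 440 = 1.92

1.92


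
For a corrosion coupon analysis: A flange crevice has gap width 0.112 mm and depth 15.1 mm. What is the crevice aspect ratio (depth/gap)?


Aspect ratio = depth / gap
Ratio = 15.1 / 0.112 = 134.8

134.8


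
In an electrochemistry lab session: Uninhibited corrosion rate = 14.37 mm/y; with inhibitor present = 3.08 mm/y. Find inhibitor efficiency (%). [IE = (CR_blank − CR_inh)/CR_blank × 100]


Apply the inhibitor-efficiency definition: IE = (CR_blank − CR_inh)/CR_blank × 100
IE = (14.37 − 3.08) / 14.37 × 100
IE = 11.29 / 14.37 × 100 = 78.6 %

78.6 %


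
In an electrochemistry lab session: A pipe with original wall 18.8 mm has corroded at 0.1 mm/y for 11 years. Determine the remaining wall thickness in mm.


Remaining wall = original − CR × time
t = 18.8 − 0.1*11 = 18.8 − 1.1 = 17.7 mm

17.7 mm


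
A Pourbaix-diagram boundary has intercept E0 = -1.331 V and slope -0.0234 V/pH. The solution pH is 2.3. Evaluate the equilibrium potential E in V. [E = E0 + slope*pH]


Apply the Pourbaix line equation: E = E0 + slope*pH
E = -1.331 + (-0.0234)*2.3 = -1.331 + (-0.05382) = -1.38482 V
Rounded to 4 decimal places: E = -1.3848 V

-1.3848 V


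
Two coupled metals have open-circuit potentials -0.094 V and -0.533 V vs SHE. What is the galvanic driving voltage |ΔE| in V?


Driving voltage is the absolute potential difference.
|ΔE| = |-0.094 − (-0.533)| = 0.439 V

0.439 V


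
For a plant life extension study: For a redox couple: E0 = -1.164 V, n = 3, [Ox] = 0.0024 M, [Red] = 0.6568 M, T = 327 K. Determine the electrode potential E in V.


Apply the Nernst equation: E = E0 + (RT/nF)*ln([Ox]/[Red])
Step 1: RT/nF = 8.314*327/(3*96485) = 0.0093924 V
Step 2: [Ox]/[Red] = 0.0024/0.6568 = 0.003654
Step 3: ln(0.003654) = -5.611933
Step 4: correction = 0.0093924 * -5.611933 = -0.0527 V
E = -1.164 + -0.0527 = -1.2167 V

-1.2167 V


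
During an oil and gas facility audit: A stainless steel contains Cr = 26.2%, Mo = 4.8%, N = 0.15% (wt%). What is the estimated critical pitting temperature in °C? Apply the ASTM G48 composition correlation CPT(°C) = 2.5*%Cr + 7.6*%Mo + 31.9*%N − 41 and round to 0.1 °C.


Apply the ASTM G48 empirical CPT estimate: CPT(°C) = 2.5*%Cr + 7.6*%Mo + 31.9*%N − 41
2.5*26.2 = 65.5; 7.6*4.8 = 36.48; 31.9*0.15 = 4.785
CPT = 65.5 + 36.48 + 4.785 − 41 = 65.765 °C
Rounded to 0.1 °C: CPT ≈ 65.8 °C

65.8 °C


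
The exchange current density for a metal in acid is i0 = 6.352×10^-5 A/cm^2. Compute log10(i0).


i0 = 6.352×10^-5 A/cm^2
log10(i0) = -4.197

-4.197


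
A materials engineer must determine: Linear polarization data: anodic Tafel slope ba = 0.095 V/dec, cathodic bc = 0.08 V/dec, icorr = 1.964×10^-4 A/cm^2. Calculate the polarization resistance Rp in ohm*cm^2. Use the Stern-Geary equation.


Apply the Stern-Geary equation: Rp = ba*bc / (2.303*icorr*(ba+bc))
ba*bc = 0.095*0.08 = 0.0076
ba+bc = 0.175; 2.303*icorr*(ba+bc) = 2.303*1.964×10^-4*0.175 = 7.915411×10^-5
Rp = 0.0076 / 7.915411×10^-5 = 96.0 ohm*cm^2

96.0 ohm*cm^2


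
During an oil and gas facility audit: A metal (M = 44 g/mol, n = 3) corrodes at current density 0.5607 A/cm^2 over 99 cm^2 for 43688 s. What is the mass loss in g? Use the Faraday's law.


Apply Faraday's law: m = i*A*t*M / (n*F)
Total charge passed Q = i*A*t = 0.5607*99*43688 = 2425090.2984 C
m = Q*M/(n*F) = 2425090.2984*44/(3*96485) = 368.638 g

368.638 g


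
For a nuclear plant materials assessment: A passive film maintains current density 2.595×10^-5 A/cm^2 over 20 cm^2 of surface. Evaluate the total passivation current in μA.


I = i_pass * A, then convert A → μA (×10^6)
I = 2.595×10^-5 * 20 * 10^6 = 519.0 μA

519.0 μA


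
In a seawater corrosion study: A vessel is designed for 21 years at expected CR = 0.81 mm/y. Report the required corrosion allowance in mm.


Corrosion allowance = CR × design life
CA = 0.81 * 21 = 17.01 mm

17.01 mm


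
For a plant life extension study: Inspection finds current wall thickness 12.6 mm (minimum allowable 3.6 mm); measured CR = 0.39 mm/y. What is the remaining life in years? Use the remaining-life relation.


Apply the remaining-life relation: RL = (t_current − t_min) / CR
RL = (12.6 − 3.6) / 0.39 = 9.0 / 0.39 = 23.1 years

23.1 years


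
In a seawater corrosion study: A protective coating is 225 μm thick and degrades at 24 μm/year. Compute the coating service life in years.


Service life = thickness / degradation rate
Life = 225 / 24 = 9.4 years

9.4 years


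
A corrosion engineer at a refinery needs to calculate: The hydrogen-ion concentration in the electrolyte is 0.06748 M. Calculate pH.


pH = −log10[H+]
pH = −log10(0.06748) = 1.17

1.17


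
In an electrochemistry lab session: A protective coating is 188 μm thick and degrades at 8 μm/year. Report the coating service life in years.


Service life = thickness / degradation rate
Life = 188 / 8 = 23.5 years

23.5 years


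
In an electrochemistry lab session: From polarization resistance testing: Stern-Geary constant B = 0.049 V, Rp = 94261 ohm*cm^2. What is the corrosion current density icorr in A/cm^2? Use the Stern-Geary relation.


Apply the Stern-Geary relation: icorr = B / Rp
icorr = 0.049 / 94261 = 5.198×10^-7 A/cm^2

5.198×10^-7 A/cm^2


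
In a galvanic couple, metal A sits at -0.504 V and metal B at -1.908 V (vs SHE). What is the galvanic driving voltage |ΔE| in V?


Driving voltage is the absolute potential difference.
|ΔE| = |-0.504 − (-1.908)| = 1.404 V

1.404 V


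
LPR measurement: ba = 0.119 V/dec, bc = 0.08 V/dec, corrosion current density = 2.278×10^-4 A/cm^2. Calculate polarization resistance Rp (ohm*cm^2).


Apply the Stern-Geary equation: Rp = ba*bc / (2.303*icorr*(ba+bc))
ba*bc = 0.119*0.08 = 0.00952
ba+bc = 0.199; 2.303*icorr*(ba+bc) = 2.303*2.278×10^-4*0.199 = 1.0440006×10^-4
Rp = 0.00952 / 1.0440006×10^-4 = 91.2 ohm*cm^2

91.2 ohm*cm^2


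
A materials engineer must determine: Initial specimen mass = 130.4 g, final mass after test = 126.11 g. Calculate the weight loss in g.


Weight loss = initial − final
WL = 130.4 − 126.11 = 4.29 g

4.29 g


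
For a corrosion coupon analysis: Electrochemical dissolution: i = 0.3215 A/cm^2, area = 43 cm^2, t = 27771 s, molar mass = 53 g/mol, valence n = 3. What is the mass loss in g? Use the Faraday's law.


Apply Faraday's law: m = i*A*t*M / (n*F)
Total charge passed Q = i*A*t = 0.3215*43*27771 = 383920.1895 C
m = Q*M/(n*F) = 383920.1895*53/(3*96485) = 70.2968 g

70.2968 g


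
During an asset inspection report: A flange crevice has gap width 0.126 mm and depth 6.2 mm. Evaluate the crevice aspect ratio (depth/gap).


Aspect ratio = depth / gap
Ratio = 6.2 / 0.126 = 49.2

49.2


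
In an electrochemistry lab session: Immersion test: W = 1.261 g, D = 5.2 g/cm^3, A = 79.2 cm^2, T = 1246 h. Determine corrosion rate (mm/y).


Apply the mm/y weight-loss relation: CR = 87600 * W / (D * A * T)
Numerator: 87600 * 1.261 = 110463.6
Denominator: 5.2 * 79.2 * 1246 = 513152.64
CR = 110463.6 / 513152.64 = 0.21526 mm/y

0.21526 mm/y


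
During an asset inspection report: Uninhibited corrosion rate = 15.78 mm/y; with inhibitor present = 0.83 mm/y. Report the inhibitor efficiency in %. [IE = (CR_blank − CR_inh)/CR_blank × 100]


Apply the inhibitor-efficiency definition: IE = (CR_blank − CR_inh)/CR_blank × 100
IE = (15.78 − 0.83) / 15.78 × 100
IE = 14.95 / 15.78 × 100 = 94.7 %

94.7 %


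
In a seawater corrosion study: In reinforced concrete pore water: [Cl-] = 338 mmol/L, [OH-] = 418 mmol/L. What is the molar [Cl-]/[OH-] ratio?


Threshold parameter = [Cl-] / [OH-] (molar basis; both in mmol/L, so units cancel)
Ratio = 338 / 418 = 0.81

0.81


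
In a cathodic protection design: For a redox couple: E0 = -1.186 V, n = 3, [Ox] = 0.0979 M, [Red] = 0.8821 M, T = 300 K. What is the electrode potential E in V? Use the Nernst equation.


Apply the Nernst equation: E = E0 + (RT/nF)*ln([Ox]/[Red])
Step 1: RT/nF = 8.314*300/(3*96485) = 0.00861688 V
Step 2: [Ox]/[Red] = 0.0979/0.8821 = 0.110985
Step 3: ln(0.110985) = -2.19836
Step 4: correction = 0.00861688 * -2.19836 = -0.0189 V
E = -1.186 + -0.0189 = -1.2049 V

-1.2049 V


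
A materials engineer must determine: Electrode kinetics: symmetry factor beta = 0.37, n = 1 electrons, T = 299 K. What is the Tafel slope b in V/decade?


Apply the Tafel slope relation: b = 2.303*R*T/(beta*n*F)
Numerator: 2.303 * 8.314 * 299 = 5725.0
Denominator: 0.37 * 1 * 96485 = 35699.45
b = 5725.0 / 35699.45 = 0.16 V/decade

0.16 V/decade


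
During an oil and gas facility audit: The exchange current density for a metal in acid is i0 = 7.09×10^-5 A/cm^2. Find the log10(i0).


i0 = 7.09×10^-5 A/cm^2
log10(i0) = -4.149

-4.149


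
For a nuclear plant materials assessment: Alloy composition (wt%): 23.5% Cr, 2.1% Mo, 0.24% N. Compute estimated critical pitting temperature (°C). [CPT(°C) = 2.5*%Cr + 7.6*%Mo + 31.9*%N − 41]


Apply the ASTM G48 empirical CPT estimate: CPT(°C) = 2.5*%Cr + 7.6*%Mo + 31.9*%N − 41
2.5*23.5 = 58.75; 7.6*2.1 = 15.96; 31.9*0.24 = 7.656
CPT = 58.75 + 15.96 + 7.656 − 41 = 41.366 °C
Rounded to 0.1 °C: CPT ≈ 41.4 °C

41.4 °C


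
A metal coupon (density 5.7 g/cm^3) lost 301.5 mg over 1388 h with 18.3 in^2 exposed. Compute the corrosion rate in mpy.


Apply the mpy weight-loss relation: CR = 534 * W / (D * A * T)
Numerator: 534 * 301.5 = 161001.0
Denominator: 5.7 * 18.3 * 1388 = 144782.28
CR = 161001.0 / 144782.28 = 1.112 mpy

1.112 mpy


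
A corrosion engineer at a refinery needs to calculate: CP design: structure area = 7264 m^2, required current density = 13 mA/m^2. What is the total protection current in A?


I = area * current density, then convert mA → A (÷1000)
I = 7264 * 13 / 1000 = 94.43 A

94.43 A


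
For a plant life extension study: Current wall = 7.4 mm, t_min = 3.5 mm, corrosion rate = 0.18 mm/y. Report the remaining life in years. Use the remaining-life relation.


Apply the remaining-life relation: RL = (t_current − t_min) / CR
RL = (7.4 − 3.5) / 0.18 = 3.9 / 0.18 = 21.7 years

21.7 years


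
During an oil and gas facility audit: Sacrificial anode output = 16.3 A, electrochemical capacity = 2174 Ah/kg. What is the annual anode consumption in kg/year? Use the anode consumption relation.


Annual consumption = current * hours per year / capacity
Rate = 16.3 * 8760 / 2174 = 65.7 kg/year

65.7 kg/year


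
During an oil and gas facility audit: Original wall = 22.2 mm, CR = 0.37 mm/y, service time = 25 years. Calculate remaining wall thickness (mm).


Remaining wall = original − CR × time
t = 22.2 − 0.37*25 = 22.2 − 9.25 = 12.95 mm

12.95 mm


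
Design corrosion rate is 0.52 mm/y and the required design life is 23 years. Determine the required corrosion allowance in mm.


Corrosion allowance = CR × design life
CA = 0.52 * 23 = 11.96 mm

11.96 mm


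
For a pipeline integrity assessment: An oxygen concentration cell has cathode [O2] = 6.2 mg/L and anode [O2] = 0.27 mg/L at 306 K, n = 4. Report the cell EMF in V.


Apply the Nernst concentration-cell relation: E = (RT/nF)*ln(C_cathode/C_anode)
RT/nF = 8.314*306/(4*96485) = 0.00659192 V
ln(6.2/0.27) = 3.13388
E = 0.00659192 * 3.13388 = 0.02066 V

0.02066 V


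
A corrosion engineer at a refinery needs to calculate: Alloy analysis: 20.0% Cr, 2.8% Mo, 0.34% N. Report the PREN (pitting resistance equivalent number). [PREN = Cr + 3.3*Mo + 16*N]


Apply the PREN formula: PREN = Cr + 3.3*Mo + 16*N
PREN = 20.0 + 3.3*2.8 + 16*0.34
PREN = 20.0 + 9.24 + 5.44 = 34.68

34.68


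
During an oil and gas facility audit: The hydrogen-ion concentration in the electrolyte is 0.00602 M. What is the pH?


pH = −log10[H+]
pH = −log10(0.00602) = 2.22

2.22


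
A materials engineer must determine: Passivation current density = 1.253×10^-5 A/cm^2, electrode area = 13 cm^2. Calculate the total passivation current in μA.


I = i_pass * A, then convert A → μA (×10^6)
I = 1.253×10^-5 * 13 * 10^6 = 162.89 μA

162.89 μA


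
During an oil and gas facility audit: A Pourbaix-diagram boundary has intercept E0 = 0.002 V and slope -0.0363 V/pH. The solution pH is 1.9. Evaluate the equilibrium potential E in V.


Apply the Pourbaix line equation: E = E0 + slope*pH
E = 0.002 + (-0.0363)*1.9 = 0.002 + (-0.06897) = -0.06697 V
Rounded to 4 decimal places: E = -0.0670 V

-0.0670 V


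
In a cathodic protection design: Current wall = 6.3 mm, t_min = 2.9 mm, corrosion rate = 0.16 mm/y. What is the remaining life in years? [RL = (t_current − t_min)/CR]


Apply the remaining-life relation: RL = (t_current − t_min) / CR
RL = (6.3 − 2.9) / 0.16 = 3.4 / 0.16 = 21.3 years

21.3 years


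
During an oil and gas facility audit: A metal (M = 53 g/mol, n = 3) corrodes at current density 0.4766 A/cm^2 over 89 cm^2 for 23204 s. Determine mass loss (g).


Apply Faraday's law: m = i*A*t*M / (n*F)
Total charge passed Q = i*A*t = 0.4766*89*23204 = 984253.3496 C
m = Q*M/(n*F) = 984253.3496*53/(3*96485) = 180.219 g

180.219 g


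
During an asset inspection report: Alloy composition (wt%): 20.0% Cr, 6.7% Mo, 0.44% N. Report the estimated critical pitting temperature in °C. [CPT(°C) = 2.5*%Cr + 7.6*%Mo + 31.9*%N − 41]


Apply the ASTM G48 empirical CPT estimate: CPT(°C) = 2.5*%Cr + 7.6*%Mo + 31.9*%N − 41
2.5*20.0 = 50; 7.6*6.7 = 50.92; 31.9*0.44 = 14.036
CPT = 50 + 50.92 + 14.036 − 41 = 73.956 °C
Rounded to 0.1 °C: CPT ≈ 74.0 °C

74.0 °C


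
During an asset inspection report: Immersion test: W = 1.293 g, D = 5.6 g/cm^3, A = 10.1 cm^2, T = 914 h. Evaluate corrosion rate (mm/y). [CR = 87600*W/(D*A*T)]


Apply the mm/y weight-loss relation: CR = 87600 * W / (D * A * T)
Numerator: 87600 * 1.293 = 113266.8
Denominator: 5.6 * 10.1 * 914 = 51695.84
CR = 113266.8 / 51695.84 = 2.19102 mm/y

2.19102 mm/y


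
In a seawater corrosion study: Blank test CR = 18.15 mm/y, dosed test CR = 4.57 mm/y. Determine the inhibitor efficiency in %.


Apply the inhibitor-efficiency definition: IE = (CR_blank − CR_inh)/CR_blank × 100
IE = (18.15 − 4.57) / 18.15 × 100
IE = 13.58 / 18.15 × 100 = 74.8 %

74.8 %


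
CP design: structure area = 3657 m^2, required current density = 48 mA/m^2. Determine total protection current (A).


I = area * current density, then convert mA → A (÷1000)
I = 3657 * 48 / 1000 = 175.54 A

175.54 A


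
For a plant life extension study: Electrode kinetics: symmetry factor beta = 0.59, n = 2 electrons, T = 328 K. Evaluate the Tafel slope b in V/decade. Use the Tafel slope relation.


Apply the Tafel slope relation: b = 2.303*R*T/(beta*n*F)
Numerator: 2.303 * 8.314 * 328 = 6280.26
Denominator: 0.59 * 2 * 96485 = 113852.3
b = 6280.26 / 113852.3 = 0.0552 V/decade

0.0552 V/decade


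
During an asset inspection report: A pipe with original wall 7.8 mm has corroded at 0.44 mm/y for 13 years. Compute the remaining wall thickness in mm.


Remaining wall = original − CR × time
t = 7.8 − 0.44*13 = 7.8 − 5.72 = 2.08 mm

2.08 mm


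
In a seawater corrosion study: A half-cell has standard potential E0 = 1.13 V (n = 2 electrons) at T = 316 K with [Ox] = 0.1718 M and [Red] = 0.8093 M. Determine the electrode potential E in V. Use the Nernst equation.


Apply the Nernst equation: E = E0 + (RT/nF)*ln([Ox]/[Red])
Step 1: RT/nF = 8.314*316/(2*96485) = 0.01361468 V
Step 2: [Ox]/[Red] = 0.1718/0.8093 = 0.212282
Step 3: ln(0.212282) = -1.54984
Step 4: correction = 0.01361468 * -1.54984 = -0.0211 V
E = 1.13 + -0.0211 = 1.1089 V

1.1089 V


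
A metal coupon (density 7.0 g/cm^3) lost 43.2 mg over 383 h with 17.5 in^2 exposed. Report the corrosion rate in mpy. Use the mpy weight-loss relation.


Apply the mpy weight-loss relation: CR = 534 * W / (D * A * T)
Numerator: 534 * 43.2 = 23068.8
Denominator: 7.0 * 17.5 * 383 = 46917.5
CR = 23068.8 / 46917.5 = 0.4917 mpy

0.4917 mpy


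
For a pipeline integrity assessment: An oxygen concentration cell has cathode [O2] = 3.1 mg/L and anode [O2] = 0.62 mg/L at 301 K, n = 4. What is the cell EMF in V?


Apply the Nernst concentration-cell relation: E = (RT/nF)*ln(C_cathode/C_anode)
RT/nF = 8.314*301/(4*96485) = 0.0064842 V
ln(3.1/0.62) = 1.60944
E = 0.0064842 * 1.60944 = 0.01044 V

0.01044 V


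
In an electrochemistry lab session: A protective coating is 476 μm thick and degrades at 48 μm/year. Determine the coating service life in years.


Service life = thickness / degradation rate
Life = 476 / 48 = 9.9 years

9.9 years


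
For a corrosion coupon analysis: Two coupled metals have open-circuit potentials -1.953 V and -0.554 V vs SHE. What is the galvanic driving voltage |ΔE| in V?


Driving voltage is the absolute potential difference.
|ΔE| = |-1.953 − (-0.554)| = 1.399 V

1.399 V


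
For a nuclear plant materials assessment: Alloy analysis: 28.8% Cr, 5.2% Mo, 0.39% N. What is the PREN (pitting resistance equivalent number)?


Apply the PREN formula: PREN = Cr + 3.3*Mo + 16*N
PREN = 28.8 + 3.3*5.2 + 16*0.39
PREN = 28.8 + 17.16 + 6.24 = 52.2

52.2


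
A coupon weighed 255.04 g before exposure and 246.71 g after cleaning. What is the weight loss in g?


Weight loss = initial − final
WL = 255.04 − 246.71 = 8.33 g

8.33 g


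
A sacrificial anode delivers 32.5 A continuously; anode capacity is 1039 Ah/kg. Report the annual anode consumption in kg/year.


Annual consumption = current * hours per year / capacity
Rate = 32.5 * 8760 / 1039 = 274.0 kg/year

274.0 kg/year


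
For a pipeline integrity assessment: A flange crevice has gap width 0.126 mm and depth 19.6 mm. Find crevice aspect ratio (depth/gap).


Aspect ratio = depth / gap
Ratio = 19.6 / 0.126 = 155.6

155.6


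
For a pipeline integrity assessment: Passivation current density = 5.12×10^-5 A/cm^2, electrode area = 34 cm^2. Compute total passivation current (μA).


I = i_pass * A, then convert A → μA (×10^6)
I = 5.12×10^-5 * 34 * 10^6 = 1740.8 μA

1740.8 μA


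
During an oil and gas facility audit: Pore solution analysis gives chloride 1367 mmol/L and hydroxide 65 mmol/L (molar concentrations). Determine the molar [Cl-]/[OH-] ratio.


Threshold parameter = [Cl-] / [OH-] (molar basis; both in mmol/L, so units cancel)
Ratio = 1367 / 65 = 21.03

21.03


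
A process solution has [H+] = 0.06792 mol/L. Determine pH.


pH = −log10[H+]
pH = −log10(0.06792) = 1.17

1.17


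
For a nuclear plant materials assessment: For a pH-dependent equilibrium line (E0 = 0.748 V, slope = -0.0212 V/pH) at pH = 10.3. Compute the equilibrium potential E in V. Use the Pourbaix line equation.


Apply the Pourbaix line equation: E = E0 + slope*pH
E = 0.748 + (-0.0212)*10.3 = 0.748 + (-0.21836) = 0.52964 V
Rounded to 4 decimal places: E = 0.5296 V

0.5296 V


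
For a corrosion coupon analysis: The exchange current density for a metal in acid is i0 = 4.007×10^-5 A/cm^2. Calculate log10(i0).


i0 = 4.007×10^-5 A/cm^2
log10(i0) = -4.397

-4.397


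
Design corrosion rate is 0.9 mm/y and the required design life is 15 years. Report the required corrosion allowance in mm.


Corrosion allowance = CR × design life
CA = 0.9 * 15 = 13.5 mm

13.5 mm


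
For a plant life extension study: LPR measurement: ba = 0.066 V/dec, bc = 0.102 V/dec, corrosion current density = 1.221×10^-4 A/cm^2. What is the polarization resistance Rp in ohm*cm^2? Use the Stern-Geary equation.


Apply the Stern-Geary equation: Rp = ba*bc / (2.303*icorr*(ba+bc))
ba*bc = 0.066*0.102 = 0.006732
ba+bc = 0.168; 2.303*icorr*(ba+bc) = 2.303*1.221×10^-4*0.168 = 4.7240978×10^-5
Rp = 0.006732 / 4.7240978×10^-5 = 142.5 ohm*cm^2

142.5 ohm*cm^2


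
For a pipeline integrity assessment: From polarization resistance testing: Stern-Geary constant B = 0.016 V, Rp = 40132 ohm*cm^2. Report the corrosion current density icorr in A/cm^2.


Apply the Stern-Geary relation: icorr = B / Rp
icorr = 0.016 / 40132 = 3.987×10^-7 A/cm^2

3.987×10^-7 A/cm^2


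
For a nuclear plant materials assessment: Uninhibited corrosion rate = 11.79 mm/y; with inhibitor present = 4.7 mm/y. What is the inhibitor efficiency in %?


Apply the inhibitor-efficiency definition: IE = (CR_blank − CR_inh)/CR_blank × 100
IE = (11.79 − 4.7) / 11.79 × 100
IE = 7.09 / 11.79 × 100 = 60.1 %

60.1 %


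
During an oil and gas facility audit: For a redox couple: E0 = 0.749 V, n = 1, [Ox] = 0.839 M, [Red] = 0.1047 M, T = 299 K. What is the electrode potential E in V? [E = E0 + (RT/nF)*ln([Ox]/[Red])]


Apply the Nernst equation: E = E0 + (RT/nF)*ln([Ox]/[Red])
Step 1: RT/nF = 8.314*299/(1*96485) = 0.02576448 V
Step 2: [Ox]/[Red] = 0.839/0.1047 = 8.013372
Step 3: ln(8.013372) = 2.081112
Step 4: correction = 0.02576448 * 2.081112 = 0.0536 V
E = 0.749 + 0.0536 = 0.8026 V

0.8026 V


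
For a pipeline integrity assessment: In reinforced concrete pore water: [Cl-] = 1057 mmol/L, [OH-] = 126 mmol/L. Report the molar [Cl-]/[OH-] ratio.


Threshold parameter = [Cl-] / [OH-] (molar basis; both in mmol/L, so units cancel)
Ratio = 1057 / 126 = 8.39

8.39


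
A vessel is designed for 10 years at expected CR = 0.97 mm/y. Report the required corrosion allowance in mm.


Corrosion allowance = CR × design life
CA = 0.97 * 10 = 9.7 mm

9.7 mm


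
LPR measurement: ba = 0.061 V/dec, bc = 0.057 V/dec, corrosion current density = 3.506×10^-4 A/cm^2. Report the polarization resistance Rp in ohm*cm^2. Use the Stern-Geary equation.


Apply the Stern-Geary equation: Rp = ba*bc / (2.303*icorr*(ba+bc))
ba*bc = 0.061*0.057 = 0.003477
ba+bc = 0.118; 2.303*icorr*(ba+bc) = 2.303*3.506×10^-4*0.118 = 9.5276952×10^-5
Rp = 0.003477 / 9.5276952×10^-5 = 36.49 ohm*cm^2

36.49 ohm*cm^2


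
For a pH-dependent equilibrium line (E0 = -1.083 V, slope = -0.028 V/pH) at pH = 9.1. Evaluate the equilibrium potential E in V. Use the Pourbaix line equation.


Apply the Pourbaix line equation: E = E0 + slope*pH
E = -1.083 + (-0.028)*9.1 = -1.083 + (-0.2548) = -1.3378 V
Rounded to 3 decimal places: E = -1.338 V

-1.338 V


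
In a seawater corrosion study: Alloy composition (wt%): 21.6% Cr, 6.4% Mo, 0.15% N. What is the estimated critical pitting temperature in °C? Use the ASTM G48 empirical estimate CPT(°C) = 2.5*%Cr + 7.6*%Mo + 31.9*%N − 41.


Apply the ASTM G48 empirical CPT estimate: CPT(°C) = 2.5*%Cr + 7.6*%Mo + 31.9*%N − 41
2.5*21.6 = 54; 7.6*6.4 = 48.64; 31.9*0.15 = 4.785
CPT = 54 + 48.64 + 4.785 − 41 = 66.425 °C
Rounded to 0.1 °C: CPT ≈ 66.4 °C

66.4 °C


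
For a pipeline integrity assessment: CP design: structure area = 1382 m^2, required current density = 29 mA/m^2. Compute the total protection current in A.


I = area * current density, then convert mA → A (÷1000)
I = 1382 * 29 / 1000 = 40.08 A

40.08 A


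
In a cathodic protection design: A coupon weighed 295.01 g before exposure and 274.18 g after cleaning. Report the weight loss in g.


Weight loss = initial − final
WL = 295.01 − 274.18 = 20.83 g

20.83 g


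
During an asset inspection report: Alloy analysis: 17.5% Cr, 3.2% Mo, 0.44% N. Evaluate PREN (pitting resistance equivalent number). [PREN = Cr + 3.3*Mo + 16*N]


Apply the PREN formula: PREN = Cr + 3.3*Mo + 16*N
PREN = 17.5 + 3.3*3.2 + 16*0.44
PREN = 17.5 + 10.56 + 7.04 = 35.1

35.1


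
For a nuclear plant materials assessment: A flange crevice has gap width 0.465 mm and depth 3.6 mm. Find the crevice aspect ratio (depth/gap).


Aspect ratio = depth / gap
Ratio = 3.6 / 0.465 = 7.7

7.7


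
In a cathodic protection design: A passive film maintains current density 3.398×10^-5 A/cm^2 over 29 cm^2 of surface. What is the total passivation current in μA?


I = i_pass * A, then convert A → μA (×10^6)
I = 3.398×10^-5 * 29 * 10^6 = 985.42 μA

985.42 μA


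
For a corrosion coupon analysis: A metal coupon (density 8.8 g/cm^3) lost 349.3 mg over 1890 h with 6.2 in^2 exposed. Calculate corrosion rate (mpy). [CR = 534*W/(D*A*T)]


Apply the mpy weight-loss relation: CR = 534 * W / (D * A * T)
Numerator: 534 * 349.3 = 186526.2
Denominator: 8.8 * 6.2 * 1890 = 103118.4
CR = 186526.2 / 103118.4 = 1.8089 mpy

1.8089 mpy


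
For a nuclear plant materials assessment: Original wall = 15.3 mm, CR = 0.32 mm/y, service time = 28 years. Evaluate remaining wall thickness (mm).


Remaining wall = original − CR × time
t = 15.3 − 0.32*28 = 15.3 − 8.96 = 6.34 mm

6.34 mm


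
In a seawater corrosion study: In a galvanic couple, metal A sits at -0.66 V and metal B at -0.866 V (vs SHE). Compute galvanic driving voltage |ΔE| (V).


Driving voltage is the absolute potential difference.
|ΔE| = |-0.66 − (-0.866)| = 0.206 V

0.206 V


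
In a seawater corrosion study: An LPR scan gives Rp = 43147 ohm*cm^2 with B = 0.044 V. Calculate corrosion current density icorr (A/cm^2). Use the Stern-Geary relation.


Apply the Stern-Geary relation: icorr = B / Rp
icorr = 0.044 / 43147 = 1.02×10^-6 A/cm^2

1.02×10^-6 A/cm^2


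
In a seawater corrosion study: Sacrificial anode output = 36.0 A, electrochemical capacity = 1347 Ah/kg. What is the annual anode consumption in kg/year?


Annual consumption = current * hours per year / capacity
Rate = 36.0 * 8760 / 1347 = 234.1 kg/year

234.1 kg/year


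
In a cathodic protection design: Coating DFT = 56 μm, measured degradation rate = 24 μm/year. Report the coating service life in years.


Service life = thickness / degradation rate
Life = 56 / 24 = 2.3 years

2.3 years


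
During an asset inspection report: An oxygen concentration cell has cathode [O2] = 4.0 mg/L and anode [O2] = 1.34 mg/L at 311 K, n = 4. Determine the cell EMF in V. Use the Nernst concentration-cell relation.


Apply the Nernst concentration-cell relation: E = (RT/nF)*ln(C_cathode/C_anode)
RT/nF = 8.314*311/(4*96485) = 0.00669963 V
ln(4.0/1.34) = 1.09362
E = 0.00669963 * 1.09362 = 0.00733 V

0.00733 V


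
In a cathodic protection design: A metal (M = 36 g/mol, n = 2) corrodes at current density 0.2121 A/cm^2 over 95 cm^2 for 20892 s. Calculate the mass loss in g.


Apply Faraday's law: m = i*A*t*M / (n*F)
Total charge passed Q = i*A*t = 0.2121*95*20892 = 420963.354 C
m = Q*M/(n*F) = 420963.354*36/(2*96485) = 78.534 g

78.534 g


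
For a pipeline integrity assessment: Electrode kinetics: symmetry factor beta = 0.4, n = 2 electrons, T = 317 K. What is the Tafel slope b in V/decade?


Apply the Tafel slope relation: b = 2.303*R*T/(beta*n*F)
Numerator: 2.303 * 8.314 * 317 = 6069.64
Denominator: 0.4 * 2 * 96485 = 77188.0
b = 6069.64 / 77188.0 = 0.0786 V/decade

0.0786 V/decade


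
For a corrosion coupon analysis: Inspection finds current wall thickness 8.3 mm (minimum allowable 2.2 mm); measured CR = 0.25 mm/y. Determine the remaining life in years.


Apply the remaining-life relation: RL = (t_current − t_min) / CR
RL = (8.3 − 2.2) / 0.25 = 6.1 / 0.25 = 24.4 years

24.4 years


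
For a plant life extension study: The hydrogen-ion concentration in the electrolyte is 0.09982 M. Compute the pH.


pH = −log10[H+]
pH = −log10(0.09982) = 1.0

1.0


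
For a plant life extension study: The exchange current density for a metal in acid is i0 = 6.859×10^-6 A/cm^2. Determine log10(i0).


i0 = 6.859×10^-6 A/cm^2
log10(i0) = -5.164

-5.164


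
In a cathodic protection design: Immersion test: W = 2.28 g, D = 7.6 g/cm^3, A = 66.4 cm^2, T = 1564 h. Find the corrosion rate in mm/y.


Apply the mm/y weight-loss relation: CR = 87600 * W / (D * A * T)
Numerator: 87600 * 2.28 = 199728.0
Denominator: 7.6 * 66.4 * 1564 = 789256.96
CR = 199728.0 / 789256.96 = 0.253058 mm/y

0.253058 mm/y


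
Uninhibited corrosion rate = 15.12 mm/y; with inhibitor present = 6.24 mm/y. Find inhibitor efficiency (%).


Apply the inhibitor-efficiency definition: IE = (CR_blank − CR_inh)/CR_blank × 100
IE = (15.12 − 6.24) / 15.12 × 100
IE = 8.88 / 15.12 × 100 = 58.7 %

58.7 %


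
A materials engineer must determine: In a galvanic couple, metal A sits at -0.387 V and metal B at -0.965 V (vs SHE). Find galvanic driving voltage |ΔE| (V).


Driving voltage is the absolute potential difference.
|ΔE| = |-0.387 − (-0.965)| = 0.578 V

0.578 V


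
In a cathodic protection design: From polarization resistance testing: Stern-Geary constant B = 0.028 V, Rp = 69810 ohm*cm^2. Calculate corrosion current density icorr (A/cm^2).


Apply the Stern-Geary relation: icorr = B / Rp
icorr = 0.028 / 69810 = 4.011×10^-7 A/cm^2

4.011×10^-7 A/cm^2


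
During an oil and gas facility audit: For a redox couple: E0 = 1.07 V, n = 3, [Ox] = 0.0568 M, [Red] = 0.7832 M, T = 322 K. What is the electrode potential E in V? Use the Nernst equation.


Apply the Nernst equation: E = E0 + (RT/nF)*ln([Ox]/[Red])
Step 1: RT/nF = 8.314*322/(3*96485) = 0.00924879 V
Step 2: [Ox]/[Red] = 0.0568/0.7832 = 0.072523
Step 3: ln(0.072523) = -2.623852
Step 4: correction = 0.00924879 * -2.623852 = -0.0243 V
E = 1.07 + -0.0243 = 1.0457 V

1.0457 V


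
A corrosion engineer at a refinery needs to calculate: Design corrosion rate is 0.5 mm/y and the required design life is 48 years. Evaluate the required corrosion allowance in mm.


Corrosion allowance = CR × design life
CA = 0.5 * 48 = 24.0 mm

24.0 mm


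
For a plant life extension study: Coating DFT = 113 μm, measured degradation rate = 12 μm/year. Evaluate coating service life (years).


Service life = thickness / degradation rate
Life = 113 / 12 = 9.4 years

9.4 years


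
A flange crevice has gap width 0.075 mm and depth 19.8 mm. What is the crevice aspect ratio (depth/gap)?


Aspect ratio = depth / gap
Ratio = 19.8 / 0.075 = 264.0

264.0


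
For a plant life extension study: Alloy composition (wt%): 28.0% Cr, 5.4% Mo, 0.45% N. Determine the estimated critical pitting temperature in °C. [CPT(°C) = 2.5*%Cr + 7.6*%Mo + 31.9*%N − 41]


Apply the ASTM G48 empirical CPT estimate: CPT(°C) = 2.5*%Cr + 7.6*%Mo + 31.9*%N − 41
2.5*28.0 = 70; 7.6*5.4 = 41.04; 31.9*0.45 = 14.355
CPT = 70 + 41.04 + 14.355 − 41 = 84.395 °C
Rounded to 0.1 °C: CPT ≈ 84.4 °C

84.4 °C


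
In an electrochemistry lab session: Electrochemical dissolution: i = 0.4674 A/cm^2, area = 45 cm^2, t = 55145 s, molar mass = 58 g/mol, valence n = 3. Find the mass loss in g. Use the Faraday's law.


Apply Faraday's law: m = i*A*t*M / (n*F)
Total charge passed Q = i*A*t = 0.4674*45*55145 = 1159864.785 C
m = Q*M/(n*F) = 1159864.785*58/(3*96485) = 232.41 g

232.41 g


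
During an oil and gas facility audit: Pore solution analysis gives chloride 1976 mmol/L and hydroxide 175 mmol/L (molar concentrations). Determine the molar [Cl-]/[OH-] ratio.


Threshold parameter = [Cl-] / [OH-] (molar basis; both in mmol/L, so units cancel)
Ratio = 1976 / 175 = 11.29

11.29


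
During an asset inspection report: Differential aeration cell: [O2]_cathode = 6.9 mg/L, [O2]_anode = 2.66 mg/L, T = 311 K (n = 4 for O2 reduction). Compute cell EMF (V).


Apply the Nernst concentration-cell relation: E = (RT/nF)*ln(C_cathode/C_anode)
RT/nF = 8.314*311/(4*96485) = 0.00669963 V
ln(6.9/2.66) = 0.9532
E = 0.00669963 * 0.9532 = 0.00639 V

0.00639 V
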